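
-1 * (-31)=31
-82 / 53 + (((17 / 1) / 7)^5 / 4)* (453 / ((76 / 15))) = 1886.75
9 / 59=0.15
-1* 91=-91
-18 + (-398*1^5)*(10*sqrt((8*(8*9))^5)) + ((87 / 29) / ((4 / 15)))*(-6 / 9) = -63382487091 / 2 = -31691243545.50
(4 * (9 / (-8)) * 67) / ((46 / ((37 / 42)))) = -7437 / 1288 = -5.77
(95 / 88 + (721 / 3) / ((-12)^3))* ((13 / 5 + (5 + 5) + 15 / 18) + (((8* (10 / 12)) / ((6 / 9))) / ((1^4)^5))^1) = 37701187 / 1710720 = 22.04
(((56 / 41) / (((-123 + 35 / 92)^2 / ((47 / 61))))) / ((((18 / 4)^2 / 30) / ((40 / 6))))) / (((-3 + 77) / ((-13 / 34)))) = -57920844800 / 16216030573674489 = -0.00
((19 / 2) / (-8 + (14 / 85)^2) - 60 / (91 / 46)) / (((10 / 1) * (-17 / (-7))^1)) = -66093221 / 50921936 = -1.30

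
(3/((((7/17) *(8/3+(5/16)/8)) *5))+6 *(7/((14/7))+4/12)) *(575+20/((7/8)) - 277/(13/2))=13069.58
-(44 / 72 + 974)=-974.61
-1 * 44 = -44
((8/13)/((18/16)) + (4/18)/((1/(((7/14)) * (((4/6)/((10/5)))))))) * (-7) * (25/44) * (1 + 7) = -71750/3861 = -18.58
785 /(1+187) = 785 /188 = 4.18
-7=-7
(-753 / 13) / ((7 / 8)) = -6024 / 91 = -66.20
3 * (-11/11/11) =-3/11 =-0.27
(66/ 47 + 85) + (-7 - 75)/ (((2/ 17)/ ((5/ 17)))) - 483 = -28275/ 47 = -601.60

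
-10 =-10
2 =2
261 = 261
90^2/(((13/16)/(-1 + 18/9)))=129600/13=9969.23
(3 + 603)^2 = 367236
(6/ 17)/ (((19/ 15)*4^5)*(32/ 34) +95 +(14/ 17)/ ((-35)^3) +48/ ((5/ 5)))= 110250/ 426007219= 0.00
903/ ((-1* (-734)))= 903/ 734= 1.23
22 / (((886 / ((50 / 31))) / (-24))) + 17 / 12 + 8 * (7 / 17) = 10504613 / 2801532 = 3.75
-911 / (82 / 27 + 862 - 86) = -24597 / 21034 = -1.17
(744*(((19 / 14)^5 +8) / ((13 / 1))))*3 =1891254789 / 873964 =2164.00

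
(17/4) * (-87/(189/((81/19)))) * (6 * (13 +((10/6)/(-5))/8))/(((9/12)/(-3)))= 1379907/532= 2593.81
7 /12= 0.58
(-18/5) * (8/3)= -48/5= -9.60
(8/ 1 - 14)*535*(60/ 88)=-24075/ 11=-2188.64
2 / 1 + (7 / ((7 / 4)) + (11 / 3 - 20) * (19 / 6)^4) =-6362401 / 3888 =-1636.42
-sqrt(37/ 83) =-sqrt(3071)/ 83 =-0.67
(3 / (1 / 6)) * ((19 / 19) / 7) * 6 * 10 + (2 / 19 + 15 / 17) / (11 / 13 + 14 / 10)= 51075785 / 330106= 154.73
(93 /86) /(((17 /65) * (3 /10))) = 10075 /731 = 13.78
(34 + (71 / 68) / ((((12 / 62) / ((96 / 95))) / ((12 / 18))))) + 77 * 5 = 422.63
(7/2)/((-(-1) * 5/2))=7/5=1.40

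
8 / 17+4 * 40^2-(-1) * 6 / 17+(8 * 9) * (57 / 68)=109840 / 17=6461.18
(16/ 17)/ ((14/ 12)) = 96/ 119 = 0.81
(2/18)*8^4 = 4096/9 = 455.11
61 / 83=0.73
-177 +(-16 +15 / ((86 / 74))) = -180.09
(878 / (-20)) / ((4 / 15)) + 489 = 2595 / 8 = 324.38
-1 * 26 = -26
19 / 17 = 1.12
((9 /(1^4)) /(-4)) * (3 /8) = -27 /32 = -0.84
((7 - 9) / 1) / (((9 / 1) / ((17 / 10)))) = -17 / 45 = -0.38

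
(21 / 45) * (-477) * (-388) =431844 / 5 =86368.80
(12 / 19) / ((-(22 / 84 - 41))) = 504 / 32509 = 0.02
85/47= 1.81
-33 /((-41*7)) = 0.11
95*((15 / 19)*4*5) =1500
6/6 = 1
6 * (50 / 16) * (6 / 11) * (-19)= -4275 / 22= -194.32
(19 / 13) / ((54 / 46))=1.25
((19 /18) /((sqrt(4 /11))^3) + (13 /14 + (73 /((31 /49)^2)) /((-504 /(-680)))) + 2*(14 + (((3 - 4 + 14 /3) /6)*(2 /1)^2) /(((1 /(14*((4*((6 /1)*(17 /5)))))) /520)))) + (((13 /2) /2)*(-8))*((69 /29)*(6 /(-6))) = 209*sqrt(11) /144 + 10199385513271 /3511494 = 2904576.35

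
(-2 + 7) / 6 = 5 / 6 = 0.83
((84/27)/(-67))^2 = 784/363609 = 0.00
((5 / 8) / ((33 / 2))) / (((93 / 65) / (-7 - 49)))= -4550 / 3069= -1.48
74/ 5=14.80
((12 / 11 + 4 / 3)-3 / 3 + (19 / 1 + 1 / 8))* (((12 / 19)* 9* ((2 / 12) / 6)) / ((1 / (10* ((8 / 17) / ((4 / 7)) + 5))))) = 244125 / 1292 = 188.95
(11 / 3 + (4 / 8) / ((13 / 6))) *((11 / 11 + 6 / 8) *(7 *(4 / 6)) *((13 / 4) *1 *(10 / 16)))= 4655 / 72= 64.65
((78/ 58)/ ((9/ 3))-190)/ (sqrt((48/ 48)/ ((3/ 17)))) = -5497 *sqrt(51)/ 493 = -79.63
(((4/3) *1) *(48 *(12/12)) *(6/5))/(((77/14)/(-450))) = -69120/11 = -6283.64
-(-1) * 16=16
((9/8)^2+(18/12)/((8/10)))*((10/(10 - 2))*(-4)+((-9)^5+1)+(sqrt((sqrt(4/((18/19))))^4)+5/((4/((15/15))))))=-142422637/768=-185446.14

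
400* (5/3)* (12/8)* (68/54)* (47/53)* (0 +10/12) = 3995000/4293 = 930.58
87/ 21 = 29/ 7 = 4.14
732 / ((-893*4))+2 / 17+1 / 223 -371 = -1256249967 / 3385363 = -371.08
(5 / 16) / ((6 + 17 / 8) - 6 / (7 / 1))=0.04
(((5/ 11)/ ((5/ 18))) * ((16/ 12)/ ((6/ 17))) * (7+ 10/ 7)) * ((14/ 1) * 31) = 248744/ 11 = 22613.09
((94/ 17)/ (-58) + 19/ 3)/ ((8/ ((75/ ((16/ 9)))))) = 32.90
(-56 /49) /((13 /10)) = -80 /91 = -0.88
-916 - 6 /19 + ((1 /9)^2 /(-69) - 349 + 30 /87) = -3895527962 /3079539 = -1264.97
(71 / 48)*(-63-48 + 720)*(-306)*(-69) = 152158041 / 8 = 19019755.12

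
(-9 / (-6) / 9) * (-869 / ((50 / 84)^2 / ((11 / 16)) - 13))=1405173 / 121126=11.60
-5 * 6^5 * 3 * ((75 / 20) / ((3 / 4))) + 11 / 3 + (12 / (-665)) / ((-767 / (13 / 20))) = -343225622066 / 588525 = -583196.33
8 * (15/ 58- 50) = -11540/ 29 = -397.93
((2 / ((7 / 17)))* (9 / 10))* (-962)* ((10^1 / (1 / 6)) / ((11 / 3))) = -5298696 / 77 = -68814.23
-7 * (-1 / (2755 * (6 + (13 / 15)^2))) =45 / 119567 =0.00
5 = 5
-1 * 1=-1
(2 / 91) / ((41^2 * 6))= 1 / 458913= 0.00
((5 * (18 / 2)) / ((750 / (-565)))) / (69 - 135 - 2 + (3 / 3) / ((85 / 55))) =5763 / 11450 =0.50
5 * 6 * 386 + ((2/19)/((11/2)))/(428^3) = 47437977111361/4096543792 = 11580.00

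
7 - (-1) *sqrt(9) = 10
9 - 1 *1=8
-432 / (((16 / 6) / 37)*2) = -2997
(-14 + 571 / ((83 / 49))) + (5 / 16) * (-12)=106023 / 332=319.35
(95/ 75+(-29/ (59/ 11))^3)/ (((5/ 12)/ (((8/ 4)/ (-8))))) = 483024184/ 5134475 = 94.07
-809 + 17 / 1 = -792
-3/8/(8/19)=-57/64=-0.89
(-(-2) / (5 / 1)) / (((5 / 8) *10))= 8 / 125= 0.06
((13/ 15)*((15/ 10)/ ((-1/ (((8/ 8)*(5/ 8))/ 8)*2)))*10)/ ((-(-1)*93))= -65/ 11904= -0.01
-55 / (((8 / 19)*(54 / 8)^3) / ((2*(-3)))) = 16720 / 6561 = 2.55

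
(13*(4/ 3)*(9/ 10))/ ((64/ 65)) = 507/ 32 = 15.84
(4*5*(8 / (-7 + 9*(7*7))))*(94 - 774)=-54400 / 217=-250.69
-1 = -1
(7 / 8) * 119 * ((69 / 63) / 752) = 2737 / 18048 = 0.15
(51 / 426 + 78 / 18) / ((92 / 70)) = 66395 / 19596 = 3.39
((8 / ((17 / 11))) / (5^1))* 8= 704 / 85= 8.28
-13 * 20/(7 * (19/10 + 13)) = -2600/1043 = -2.49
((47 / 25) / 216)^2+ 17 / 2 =247862209 / 29160000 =8.50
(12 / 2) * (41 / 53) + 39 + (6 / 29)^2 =1947141 / 44573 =43.68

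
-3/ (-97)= 3/ 97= 0.03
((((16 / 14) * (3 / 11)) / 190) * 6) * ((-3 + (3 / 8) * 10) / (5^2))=0.00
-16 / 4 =-4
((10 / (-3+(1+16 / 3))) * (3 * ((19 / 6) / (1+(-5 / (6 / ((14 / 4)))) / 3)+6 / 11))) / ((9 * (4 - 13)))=-140 / 11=-12.73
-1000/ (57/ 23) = -23000/ 57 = -403.51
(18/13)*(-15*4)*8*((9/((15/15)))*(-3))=233280/13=17944.62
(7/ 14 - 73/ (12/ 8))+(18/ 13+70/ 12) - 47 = -3430/ 39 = -87.95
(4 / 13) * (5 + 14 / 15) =356 / 195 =1.83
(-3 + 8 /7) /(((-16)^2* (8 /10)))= -65 /7168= -0.01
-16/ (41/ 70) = -1120/ 41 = -27.32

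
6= 6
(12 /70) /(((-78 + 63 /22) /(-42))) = 264 /2755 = 0.10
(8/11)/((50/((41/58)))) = 82/7975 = 0.01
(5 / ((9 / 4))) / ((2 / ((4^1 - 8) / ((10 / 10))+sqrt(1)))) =-10 / 3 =-3.33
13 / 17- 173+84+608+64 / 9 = 80612 / 153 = 526.88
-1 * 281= -281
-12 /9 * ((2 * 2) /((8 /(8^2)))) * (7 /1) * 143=-42709.33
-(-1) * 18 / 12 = 3 / 2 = 1.50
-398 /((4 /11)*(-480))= 2189 /960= 2.28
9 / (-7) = -9 / 7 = -1.29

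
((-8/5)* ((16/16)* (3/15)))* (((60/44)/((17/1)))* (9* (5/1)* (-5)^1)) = 1080/187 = 5.78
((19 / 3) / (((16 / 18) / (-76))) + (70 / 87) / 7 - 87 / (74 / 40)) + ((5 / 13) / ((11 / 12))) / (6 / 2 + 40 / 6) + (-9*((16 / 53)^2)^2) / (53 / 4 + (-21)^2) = -7765958815385496811 / 13199133319361418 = -588.37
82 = 82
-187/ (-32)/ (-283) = -187/ 9056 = -0.02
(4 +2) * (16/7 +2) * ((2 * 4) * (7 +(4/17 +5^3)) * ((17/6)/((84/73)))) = 3282080/49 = 66981.22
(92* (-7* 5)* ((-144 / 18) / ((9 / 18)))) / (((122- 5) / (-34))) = -1751680 / 117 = -14971.62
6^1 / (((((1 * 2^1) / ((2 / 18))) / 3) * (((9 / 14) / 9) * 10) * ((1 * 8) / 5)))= 7 / 8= 0.88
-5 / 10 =-1 / 2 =-0.50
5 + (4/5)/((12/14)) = 89/15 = 5.93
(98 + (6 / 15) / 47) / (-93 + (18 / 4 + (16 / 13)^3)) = -101202608 / 89459095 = -1.13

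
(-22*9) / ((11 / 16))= -288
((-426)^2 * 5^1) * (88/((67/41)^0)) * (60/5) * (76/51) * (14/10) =33983921664/17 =1999054215.53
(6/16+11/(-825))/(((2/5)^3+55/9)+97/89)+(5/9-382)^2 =68582895325391/471360384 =145499.91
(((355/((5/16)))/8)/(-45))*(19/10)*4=-5396/225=-23.98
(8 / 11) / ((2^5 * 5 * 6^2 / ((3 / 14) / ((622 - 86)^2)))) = 1 / 10618460160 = 0.00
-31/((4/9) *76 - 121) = 279/785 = 0.36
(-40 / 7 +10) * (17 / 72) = 85 / 84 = 1.01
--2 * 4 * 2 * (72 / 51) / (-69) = -128 / 391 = -0.33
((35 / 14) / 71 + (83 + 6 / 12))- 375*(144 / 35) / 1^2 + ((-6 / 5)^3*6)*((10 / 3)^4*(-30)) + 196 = 18456929 / 497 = 37136.68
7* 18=126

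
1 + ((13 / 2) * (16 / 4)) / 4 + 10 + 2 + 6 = 51 / 2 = 25.50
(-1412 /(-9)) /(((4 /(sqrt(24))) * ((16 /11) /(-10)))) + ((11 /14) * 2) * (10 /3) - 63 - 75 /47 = -19415 * sqrt(6) /36 - 58586 /987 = -1380.38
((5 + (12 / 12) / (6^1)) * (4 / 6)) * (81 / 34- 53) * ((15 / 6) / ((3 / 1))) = -266755 / 1836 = -145.29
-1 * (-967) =967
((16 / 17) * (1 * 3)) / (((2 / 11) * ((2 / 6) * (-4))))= -198 / 17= -11.65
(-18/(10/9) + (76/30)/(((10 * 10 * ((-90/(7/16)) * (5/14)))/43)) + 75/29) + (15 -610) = -47655620957/78300000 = -608.63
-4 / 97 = -0.04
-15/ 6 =-5/ 2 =-2.50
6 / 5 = 1.20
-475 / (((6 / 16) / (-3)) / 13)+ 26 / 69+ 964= 3475142 / 69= 50364.38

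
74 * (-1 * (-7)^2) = -3626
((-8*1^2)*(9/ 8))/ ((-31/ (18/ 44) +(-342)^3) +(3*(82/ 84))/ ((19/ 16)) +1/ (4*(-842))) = 36283464/ 161266940721917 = 0.00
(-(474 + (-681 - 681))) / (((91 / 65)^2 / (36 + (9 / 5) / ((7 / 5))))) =5794200 / 343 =16892.71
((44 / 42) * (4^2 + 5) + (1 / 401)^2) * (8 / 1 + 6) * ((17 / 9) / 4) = 420977137 / 2894418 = 145.44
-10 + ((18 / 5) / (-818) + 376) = 748461 / 2045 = 366.00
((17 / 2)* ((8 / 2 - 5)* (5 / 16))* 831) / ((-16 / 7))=494445 / 512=965.71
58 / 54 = 29 / 27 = 1.07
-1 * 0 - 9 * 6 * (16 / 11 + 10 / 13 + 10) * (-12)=1132704 / 143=7921.01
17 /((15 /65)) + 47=362 /3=120.67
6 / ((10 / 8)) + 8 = 64 / 5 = 12.80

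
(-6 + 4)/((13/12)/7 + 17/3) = -56/163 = -0.34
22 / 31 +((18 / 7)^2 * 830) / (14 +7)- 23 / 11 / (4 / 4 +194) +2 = 6022168981 / 22807785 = 264.04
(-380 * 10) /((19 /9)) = -1800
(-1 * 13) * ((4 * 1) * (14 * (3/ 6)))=-364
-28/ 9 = -3.11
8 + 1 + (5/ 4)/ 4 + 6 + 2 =17.31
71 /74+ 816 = 816.96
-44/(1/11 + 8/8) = -121/3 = -40.33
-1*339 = -339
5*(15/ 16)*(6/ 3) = 75/ 8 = 9.38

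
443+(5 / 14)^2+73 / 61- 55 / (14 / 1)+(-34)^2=19086507 / 11956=1596.40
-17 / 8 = -2.12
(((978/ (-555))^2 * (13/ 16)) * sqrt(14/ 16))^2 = 835093613263/ 149932880000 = 5.57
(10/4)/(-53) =-0.05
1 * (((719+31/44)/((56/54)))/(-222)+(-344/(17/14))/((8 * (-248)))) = -143336189/48045536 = -2.98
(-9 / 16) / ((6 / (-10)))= 15 / 16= 0.94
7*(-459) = -3213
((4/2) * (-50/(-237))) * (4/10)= 40/237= 0.17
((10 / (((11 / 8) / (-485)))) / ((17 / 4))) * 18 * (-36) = 537805.35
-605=-605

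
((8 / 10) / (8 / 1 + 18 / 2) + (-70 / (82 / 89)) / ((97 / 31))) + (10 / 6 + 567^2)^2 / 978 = 157225747941361723 / 1487736045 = 105681211.71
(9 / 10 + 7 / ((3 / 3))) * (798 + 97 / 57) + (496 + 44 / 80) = 7768181 / 1140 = 6814.19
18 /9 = 2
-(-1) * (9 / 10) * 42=189 / 5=37.80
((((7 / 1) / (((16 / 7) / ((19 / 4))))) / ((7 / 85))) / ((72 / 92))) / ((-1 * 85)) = -3059 / 1152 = -2.66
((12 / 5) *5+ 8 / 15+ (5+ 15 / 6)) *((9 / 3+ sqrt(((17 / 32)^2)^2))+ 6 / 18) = 6675307 / 92160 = 72.43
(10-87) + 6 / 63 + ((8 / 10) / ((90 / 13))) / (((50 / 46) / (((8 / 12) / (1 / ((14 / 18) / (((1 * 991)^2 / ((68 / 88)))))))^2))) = -257621031807190866600179 / 3349871001827250429375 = -76.90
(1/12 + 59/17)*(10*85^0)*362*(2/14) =656125/357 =1837.89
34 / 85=2 / 5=0.40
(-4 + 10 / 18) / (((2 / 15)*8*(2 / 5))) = -775 / 96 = -8.07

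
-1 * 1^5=-1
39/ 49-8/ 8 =-10/ 49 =-0.20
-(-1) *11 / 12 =11 / 12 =0.92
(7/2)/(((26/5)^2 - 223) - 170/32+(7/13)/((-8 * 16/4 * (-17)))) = -618800/35584803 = -0.02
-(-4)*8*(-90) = -2880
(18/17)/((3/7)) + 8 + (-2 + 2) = 178/17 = 10.47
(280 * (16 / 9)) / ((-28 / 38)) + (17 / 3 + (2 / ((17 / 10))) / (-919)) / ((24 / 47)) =-249140921 / 374952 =-664.46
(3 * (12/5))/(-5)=-36/25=-1.44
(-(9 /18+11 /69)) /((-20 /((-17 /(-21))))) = 221 /8280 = 0.03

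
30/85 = 6/17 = 0.35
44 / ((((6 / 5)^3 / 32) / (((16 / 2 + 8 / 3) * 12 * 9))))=2816000 / 3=938666.67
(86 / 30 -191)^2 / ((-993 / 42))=-111491576 / 74475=-1497.03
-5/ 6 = -0.83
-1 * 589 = -589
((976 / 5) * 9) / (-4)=-439.20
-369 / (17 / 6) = -2214 / 17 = -130.24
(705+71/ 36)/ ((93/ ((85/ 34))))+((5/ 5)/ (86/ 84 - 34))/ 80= 14213279/ 747900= 19.00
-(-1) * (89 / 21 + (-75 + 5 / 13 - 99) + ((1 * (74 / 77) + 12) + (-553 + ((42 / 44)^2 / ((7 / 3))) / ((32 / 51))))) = -2996939369 / 4228224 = -708.79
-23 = -23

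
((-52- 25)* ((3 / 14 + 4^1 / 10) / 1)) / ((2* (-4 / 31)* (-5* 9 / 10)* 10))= -14663 / 3600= -4.07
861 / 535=1.61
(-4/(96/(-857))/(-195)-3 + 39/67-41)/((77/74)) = -72263849/1724580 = -41.90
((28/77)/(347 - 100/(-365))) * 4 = 1168/278861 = 0.00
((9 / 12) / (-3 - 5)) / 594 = -1 / 6336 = -0.00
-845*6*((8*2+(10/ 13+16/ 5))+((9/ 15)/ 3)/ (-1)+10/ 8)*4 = -426270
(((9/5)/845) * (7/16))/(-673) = -63/45494800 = -0.00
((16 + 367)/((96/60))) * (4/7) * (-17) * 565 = -18393575/14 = -1313826.79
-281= -281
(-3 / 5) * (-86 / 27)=86 / 45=1.91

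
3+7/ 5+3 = 37/ 5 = 7.40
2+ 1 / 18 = 37 / 18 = 2.06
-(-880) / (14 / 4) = 1760 / 7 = 251.43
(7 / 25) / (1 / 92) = 25.76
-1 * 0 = 0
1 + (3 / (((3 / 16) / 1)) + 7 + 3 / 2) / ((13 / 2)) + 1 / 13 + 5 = 128 / 13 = 9.85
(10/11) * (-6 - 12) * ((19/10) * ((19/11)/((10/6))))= -32.22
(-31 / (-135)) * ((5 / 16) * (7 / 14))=31 / 864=0.04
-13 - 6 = -19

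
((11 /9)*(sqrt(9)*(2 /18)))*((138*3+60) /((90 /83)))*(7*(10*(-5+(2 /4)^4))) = -39886231 /648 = -61552.83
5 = 5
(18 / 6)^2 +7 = 16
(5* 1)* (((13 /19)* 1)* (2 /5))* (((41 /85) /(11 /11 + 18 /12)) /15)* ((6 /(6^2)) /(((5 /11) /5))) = 11726 /363375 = 0.03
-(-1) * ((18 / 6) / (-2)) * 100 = -150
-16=-16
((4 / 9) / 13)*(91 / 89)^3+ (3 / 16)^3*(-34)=-2437361275 / 12993988608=-0.19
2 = 2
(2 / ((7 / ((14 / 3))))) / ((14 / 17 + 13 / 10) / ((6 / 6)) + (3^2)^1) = 0.12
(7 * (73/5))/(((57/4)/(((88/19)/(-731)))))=-179872/3958365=-0.05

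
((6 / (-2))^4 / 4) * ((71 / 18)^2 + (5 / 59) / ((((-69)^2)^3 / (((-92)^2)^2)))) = 1416016979 / 4494384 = 315.06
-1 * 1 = -1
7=7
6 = 6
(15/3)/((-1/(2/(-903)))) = 10/903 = 0.01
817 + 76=893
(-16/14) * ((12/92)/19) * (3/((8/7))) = -9/437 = -0.02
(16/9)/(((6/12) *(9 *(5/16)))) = 512/405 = 1.26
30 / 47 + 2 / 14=257 / 329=0.78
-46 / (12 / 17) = -391 / 6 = -65.17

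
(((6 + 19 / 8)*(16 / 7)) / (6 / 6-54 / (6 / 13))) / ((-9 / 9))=67 / 406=0.17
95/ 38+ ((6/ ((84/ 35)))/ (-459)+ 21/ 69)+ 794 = 8411806/ 10557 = 796.80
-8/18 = -4/9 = -0.44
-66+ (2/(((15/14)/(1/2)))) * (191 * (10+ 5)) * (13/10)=17051/5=3410.20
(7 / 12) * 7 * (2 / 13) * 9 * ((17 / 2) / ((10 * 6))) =833 / 1040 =0.80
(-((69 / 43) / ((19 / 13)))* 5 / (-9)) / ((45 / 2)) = 598 / 22059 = 0.03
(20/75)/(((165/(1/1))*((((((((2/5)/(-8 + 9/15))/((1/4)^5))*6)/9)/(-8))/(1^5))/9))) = 111/35200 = 0.00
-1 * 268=-268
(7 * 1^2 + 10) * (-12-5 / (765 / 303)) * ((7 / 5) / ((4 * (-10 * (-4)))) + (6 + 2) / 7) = -4598137 / 16800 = -273.70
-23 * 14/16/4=-161/32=-5.03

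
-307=-307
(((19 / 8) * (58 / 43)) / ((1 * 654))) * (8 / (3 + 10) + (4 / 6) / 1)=13775 / 2193516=0.01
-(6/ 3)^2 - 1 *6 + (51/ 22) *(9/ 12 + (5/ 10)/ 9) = -2147/ 264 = -8.13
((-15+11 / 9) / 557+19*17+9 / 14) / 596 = 22712167 / 41828472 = 0.54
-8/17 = -0.47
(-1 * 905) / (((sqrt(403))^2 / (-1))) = 905 / 403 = 2.25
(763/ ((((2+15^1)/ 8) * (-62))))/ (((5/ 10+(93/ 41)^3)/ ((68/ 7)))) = -240396448/ 52006685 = -4.62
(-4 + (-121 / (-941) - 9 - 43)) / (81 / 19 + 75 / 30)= -1997850 / 241837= -8.26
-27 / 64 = -0.42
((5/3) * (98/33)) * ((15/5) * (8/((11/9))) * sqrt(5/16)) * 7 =20580 * sqrt(5)/121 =380.32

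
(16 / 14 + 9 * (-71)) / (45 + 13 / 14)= -8930 / 643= -13.89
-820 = -820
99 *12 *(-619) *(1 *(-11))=8089092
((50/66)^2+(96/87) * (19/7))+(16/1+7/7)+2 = 4989260/221067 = 22.57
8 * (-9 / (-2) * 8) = 288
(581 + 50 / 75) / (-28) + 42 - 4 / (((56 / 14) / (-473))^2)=-2348263 / 42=-55911.02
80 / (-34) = -40 / 17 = -2.35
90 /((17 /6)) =540 /17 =31.76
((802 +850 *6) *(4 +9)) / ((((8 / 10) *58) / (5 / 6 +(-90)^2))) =9323168075 / 696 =13395356.43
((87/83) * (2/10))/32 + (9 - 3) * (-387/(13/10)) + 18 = -305252949/172640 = -1768.15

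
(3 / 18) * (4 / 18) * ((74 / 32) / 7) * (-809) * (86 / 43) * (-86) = 1287119 / 756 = 1702.54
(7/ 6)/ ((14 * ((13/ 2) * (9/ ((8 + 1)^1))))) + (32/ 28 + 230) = 126211/ 546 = 231.16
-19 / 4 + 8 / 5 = -63 / 20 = -3.15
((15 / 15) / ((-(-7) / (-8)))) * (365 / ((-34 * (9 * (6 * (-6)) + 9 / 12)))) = -5840 / 153867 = -0.04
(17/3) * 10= 170/3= 56.67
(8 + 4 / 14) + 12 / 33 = 8.65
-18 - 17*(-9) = 135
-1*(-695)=695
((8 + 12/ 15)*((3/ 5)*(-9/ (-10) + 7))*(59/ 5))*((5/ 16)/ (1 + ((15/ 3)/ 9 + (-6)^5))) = -1384317/ 69970000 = -0.02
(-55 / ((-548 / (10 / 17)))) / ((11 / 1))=25 / 4658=0.01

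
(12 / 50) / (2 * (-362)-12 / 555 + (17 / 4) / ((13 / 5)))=-11544 / 34746815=-0.00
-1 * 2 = -2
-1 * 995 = -995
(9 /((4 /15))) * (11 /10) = 297 /8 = 37.12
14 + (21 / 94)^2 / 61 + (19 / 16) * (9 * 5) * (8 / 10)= 7647116 / 134749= 56.75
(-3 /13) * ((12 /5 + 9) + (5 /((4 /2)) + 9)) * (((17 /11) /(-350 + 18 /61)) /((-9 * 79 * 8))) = -237473 /57837024960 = -0.00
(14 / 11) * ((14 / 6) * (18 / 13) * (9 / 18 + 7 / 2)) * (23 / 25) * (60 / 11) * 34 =22071168 / 7865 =2806.25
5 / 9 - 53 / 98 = 13 / 882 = 0.01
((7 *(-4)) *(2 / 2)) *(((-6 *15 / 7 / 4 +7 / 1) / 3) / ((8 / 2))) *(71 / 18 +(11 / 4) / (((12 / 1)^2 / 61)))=-5777 / 128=-45.13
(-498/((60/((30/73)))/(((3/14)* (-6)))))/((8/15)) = 33615/4088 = 8.22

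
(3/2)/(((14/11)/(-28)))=-33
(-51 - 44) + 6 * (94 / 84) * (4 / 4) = -618 / 7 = -88.29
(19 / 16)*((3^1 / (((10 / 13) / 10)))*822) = 38068.88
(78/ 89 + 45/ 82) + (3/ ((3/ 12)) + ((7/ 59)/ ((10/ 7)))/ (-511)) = 1054954576/ 78581215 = 13.43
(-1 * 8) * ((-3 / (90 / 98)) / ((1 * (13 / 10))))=784 / 39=20.10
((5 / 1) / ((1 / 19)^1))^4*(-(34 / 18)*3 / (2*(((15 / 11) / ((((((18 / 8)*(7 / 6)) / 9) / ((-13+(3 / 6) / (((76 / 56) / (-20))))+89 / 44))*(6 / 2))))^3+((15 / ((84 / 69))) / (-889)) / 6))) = 83762579727588063494500 / 8482658399673042831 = 9874.57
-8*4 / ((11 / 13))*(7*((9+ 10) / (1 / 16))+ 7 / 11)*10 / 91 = -1070400 / 121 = -8846.28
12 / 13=0.92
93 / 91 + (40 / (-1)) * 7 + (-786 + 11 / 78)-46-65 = -642007 / 546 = -1175.84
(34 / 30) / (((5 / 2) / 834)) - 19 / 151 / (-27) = 38536279 / 101925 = 378.08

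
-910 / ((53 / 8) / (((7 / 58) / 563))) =-25480 / 865331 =-0.03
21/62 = 0.34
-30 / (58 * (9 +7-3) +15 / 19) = -570 / 14341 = -0.04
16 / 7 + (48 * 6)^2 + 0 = 580624 / 7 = 82946.29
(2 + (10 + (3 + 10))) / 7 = 25 / 7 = 3.57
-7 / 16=-0.44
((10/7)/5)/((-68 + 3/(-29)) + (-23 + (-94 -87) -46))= -58/64575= -0.00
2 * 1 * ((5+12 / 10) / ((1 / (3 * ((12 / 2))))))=1116 / 5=223.20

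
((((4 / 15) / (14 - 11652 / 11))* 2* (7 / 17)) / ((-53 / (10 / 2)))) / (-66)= -14 / 46618641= -0.00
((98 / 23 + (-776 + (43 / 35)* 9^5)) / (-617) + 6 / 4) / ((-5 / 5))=114066367 / 993370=114.83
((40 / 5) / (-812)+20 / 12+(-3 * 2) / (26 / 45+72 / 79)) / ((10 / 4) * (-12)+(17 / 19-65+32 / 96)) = 72659078 / 2872087645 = 0.03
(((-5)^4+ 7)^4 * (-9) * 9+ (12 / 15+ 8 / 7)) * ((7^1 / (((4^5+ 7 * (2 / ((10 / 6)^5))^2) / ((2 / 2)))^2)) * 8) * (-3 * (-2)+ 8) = -60387840425381546020507812500 / 6252066885852435649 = -9658860266.20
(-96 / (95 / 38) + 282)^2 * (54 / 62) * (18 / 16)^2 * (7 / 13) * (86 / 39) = 81382046949 / 1047800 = 77669.45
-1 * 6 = -6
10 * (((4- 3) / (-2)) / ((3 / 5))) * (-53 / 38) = 1325 / 114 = 11.62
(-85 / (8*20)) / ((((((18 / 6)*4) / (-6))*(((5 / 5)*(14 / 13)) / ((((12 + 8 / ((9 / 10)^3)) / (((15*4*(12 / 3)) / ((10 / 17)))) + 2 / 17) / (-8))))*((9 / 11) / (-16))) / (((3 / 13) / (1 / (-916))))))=-32583265 / 1469664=-22.17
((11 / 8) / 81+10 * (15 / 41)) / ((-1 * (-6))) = 0.61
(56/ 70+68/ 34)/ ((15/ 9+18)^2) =126/ 17405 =0.01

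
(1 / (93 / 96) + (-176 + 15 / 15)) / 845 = -5393 / 26195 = -0.21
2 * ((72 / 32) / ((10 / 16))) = 7.20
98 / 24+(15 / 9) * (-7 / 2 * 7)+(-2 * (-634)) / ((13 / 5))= 450.94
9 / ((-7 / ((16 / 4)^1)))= -5.14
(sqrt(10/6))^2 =5/3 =1.67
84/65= 1.29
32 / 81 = 0.40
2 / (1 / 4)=8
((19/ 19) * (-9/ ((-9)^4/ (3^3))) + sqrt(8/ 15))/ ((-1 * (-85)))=-1/ 2295 + 2 * sqrt(30)/ 1275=0.01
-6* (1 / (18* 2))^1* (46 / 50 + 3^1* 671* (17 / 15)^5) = -476478461 / 759375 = -627.46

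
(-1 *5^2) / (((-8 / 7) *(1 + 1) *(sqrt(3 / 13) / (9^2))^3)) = 134336475 *sqrt(39) / 16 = 52433188.59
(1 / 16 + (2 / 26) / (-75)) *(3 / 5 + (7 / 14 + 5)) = 58499 / 156000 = 0.37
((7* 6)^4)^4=93753749683698750476845056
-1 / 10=-0.10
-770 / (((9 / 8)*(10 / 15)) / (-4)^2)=-49280 / 3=-16426.67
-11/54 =-0.20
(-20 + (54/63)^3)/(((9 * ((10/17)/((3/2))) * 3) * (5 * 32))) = -28237/2469600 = -0.01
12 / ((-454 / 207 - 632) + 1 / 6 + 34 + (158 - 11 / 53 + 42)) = -263304 / 8781937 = -0.03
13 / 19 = 0.68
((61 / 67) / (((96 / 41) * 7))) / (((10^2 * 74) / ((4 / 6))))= 2501 / 499766400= 0.00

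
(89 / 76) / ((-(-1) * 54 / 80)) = 890 / 513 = 1.73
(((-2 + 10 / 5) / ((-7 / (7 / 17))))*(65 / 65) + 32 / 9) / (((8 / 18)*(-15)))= -8 / 15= -0.53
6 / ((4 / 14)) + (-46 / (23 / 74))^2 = 21925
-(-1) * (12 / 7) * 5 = 8.57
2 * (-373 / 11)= -746 / 11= -67.82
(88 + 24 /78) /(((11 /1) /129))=148092 /143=1035.61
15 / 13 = 1.15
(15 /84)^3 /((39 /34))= 2125 /428064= 0.00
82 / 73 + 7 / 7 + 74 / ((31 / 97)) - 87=331918 / 2263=146.67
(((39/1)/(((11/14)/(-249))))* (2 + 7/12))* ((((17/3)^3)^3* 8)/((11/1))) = -111066084666548284/793881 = -139902686506.60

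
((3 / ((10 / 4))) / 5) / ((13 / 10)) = 12 / 65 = 0.18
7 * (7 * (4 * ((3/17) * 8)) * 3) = 14112/17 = 830.12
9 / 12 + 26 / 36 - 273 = -9775 / 36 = -271.53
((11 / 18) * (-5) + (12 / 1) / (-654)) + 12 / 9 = -3415 / 1962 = -1.74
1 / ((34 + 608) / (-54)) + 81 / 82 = 7929 / 8774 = 0.90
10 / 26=5 / 13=0.38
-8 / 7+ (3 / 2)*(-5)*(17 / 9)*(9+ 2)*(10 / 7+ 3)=-29033 / 42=-691.26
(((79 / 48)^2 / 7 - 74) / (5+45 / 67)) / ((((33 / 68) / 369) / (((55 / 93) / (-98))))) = 55442500469 / 930940416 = 59.56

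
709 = 709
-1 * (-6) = 6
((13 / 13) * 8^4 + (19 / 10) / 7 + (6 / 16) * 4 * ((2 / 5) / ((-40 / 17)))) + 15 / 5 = 5738623 / 1400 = 4099.02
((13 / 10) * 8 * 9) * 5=468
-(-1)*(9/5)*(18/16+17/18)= 149/40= 3.72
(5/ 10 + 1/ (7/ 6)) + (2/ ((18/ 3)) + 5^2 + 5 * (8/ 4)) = 1541/ 42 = 36.69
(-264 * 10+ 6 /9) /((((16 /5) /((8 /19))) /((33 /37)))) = -5885 /19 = -309.74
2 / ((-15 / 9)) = -6 / 5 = -1.20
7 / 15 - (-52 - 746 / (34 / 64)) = 371459 / 255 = 1456.70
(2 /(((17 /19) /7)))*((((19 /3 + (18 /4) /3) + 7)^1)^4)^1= 8344718053 /11016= 757508.90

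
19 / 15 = 1.27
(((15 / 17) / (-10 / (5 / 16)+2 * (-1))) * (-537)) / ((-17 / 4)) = -16110 / 4913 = -3.28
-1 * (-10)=10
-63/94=-0.67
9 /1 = 9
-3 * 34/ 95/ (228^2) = -17/ 823080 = -0.00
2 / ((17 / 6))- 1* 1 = -5 / 17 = -0.29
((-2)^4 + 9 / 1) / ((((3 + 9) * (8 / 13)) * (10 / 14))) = 455 / 96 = 4.74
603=603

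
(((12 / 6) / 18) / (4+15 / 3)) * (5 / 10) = 1 / 162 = 0.01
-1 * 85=-85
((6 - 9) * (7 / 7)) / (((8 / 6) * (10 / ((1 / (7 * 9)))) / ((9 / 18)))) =-1 / 560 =-0.00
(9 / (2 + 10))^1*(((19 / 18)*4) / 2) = 19 / 12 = 1.58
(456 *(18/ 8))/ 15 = 342/ 5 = 68.40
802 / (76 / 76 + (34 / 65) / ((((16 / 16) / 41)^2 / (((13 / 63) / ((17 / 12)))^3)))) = 10732480290 / 49745537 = 215.75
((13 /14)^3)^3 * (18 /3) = 31813498119 /10330523392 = 3.08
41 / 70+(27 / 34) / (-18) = 1289 / 2380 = 0.54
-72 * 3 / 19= -216 / 19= -11.37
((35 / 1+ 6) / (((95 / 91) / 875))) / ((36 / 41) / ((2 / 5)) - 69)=-514.40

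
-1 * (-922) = 922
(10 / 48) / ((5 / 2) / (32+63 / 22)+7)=3835 / 130176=0.03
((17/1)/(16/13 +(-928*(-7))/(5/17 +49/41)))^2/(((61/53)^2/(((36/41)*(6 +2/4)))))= 4323713054100453/66106304443667948032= 0.00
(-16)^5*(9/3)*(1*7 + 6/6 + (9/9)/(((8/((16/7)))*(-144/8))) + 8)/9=-1055916032/189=-5586857.31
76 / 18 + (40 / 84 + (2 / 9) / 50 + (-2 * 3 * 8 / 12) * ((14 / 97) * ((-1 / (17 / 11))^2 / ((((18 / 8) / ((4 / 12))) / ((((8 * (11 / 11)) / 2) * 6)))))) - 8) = -183520969 / 44151975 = -4.16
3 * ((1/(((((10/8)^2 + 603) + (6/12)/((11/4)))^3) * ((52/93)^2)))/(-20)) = -2210269248/1018849654304129375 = -0.00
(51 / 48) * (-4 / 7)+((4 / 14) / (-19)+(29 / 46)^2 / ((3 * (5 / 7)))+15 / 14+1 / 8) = 6414227 / 8442840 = 0.76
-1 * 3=-3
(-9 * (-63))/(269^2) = 567/72361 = 0.01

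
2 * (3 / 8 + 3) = 27 / 4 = 6.75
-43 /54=-0.80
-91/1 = -91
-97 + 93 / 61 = -5824 / 61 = -95.48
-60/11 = -5.45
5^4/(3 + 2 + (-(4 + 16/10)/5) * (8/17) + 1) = 265625/2326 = 114.20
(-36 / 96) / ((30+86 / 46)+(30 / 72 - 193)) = 207 / 88714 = 0.00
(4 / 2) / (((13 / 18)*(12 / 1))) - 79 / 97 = -0.58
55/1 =55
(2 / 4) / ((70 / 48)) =12 / 35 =0.34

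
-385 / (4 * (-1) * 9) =385 / 36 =10.69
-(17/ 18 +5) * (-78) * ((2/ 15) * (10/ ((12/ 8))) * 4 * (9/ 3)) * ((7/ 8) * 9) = 38948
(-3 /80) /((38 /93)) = -279 /3040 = -0.09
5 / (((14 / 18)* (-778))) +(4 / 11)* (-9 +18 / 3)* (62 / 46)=-2037297 / 1377838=-1.48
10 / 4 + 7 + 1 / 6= 29 / 3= 9.67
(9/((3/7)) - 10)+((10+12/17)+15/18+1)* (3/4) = 2775/136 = 20.40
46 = 46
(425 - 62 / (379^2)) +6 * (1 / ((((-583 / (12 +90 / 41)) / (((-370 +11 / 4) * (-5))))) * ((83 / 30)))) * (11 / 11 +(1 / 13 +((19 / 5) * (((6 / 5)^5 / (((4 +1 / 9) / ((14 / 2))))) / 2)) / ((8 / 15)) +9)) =-2656568907325825527 / 1318015934679125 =-2015.58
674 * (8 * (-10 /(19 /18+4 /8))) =-242640 /7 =-34662.86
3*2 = 6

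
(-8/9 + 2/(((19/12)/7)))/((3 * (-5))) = -272/513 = -0.53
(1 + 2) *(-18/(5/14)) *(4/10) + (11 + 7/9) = -10958/225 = -48.70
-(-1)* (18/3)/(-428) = -3/214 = -0.01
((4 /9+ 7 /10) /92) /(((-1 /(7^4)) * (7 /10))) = -35329 /828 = -42.67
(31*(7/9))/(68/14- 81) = -1519/4797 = -0.32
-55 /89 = -0.62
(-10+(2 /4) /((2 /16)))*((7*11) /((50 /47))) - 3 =-10932 /25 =-437.28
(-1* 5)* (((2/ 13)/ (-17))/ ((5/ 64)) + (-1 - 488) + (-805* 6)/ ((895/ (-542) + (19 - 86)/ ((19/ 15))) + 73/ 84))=10239301090969/ 5130769813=1995.67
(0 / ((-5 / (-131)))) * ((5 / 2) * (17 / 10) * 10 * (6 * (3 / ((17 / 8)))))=0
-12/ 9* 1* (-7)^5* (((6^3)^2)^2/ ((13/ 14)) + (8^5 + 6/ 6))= 52533301520790.46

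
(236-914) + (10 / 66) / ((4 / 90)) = -14841 / 22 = -674.59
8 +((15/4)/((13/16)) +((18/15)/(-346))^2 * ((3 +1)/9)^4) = 12.62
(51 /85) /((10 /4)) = 0.24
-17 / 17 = -1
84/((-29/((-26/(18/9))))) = 1092/29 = 37.66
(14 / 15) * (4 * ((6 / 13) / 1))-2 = -18 / 65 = -0.28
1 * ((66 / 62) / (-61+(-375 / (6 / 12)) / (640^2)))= -270336 / 15491537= -0.02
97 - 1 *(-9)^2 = 16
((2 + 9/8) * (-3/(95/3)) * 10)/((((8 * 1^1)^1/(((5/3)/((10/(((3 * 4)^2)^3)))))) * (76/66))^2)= -59262899097600/6859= -8640166073.42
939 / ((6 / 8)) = 1252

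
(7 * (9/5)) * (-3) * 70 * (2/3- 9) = 22050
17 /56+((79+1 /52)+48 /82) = 2385099 /29848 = 79.91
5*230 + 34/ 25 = 28784/ 25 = 1151.36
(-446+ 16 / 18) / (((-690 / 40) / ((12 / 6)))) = 32048 / 621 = 51.61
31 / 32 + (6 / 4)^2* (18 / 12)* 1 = 139 / 32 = 4.34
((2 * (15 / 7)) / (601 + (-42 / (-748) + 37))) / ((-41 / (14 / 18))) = -3740 / 29351859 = -0.00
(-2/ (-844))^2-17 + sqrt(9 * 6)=-9.65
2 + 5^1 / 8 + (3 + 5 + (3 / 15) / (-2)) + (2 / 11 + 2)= 5591 / 440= 12.71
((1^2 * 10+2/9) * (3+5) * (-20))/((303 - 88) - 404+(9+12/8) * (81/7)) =5888/243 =24.23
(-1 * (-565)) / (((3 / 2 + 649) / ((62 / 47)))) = 70060 / 61147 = 1.15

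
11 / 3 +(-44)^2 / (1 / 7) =13555.67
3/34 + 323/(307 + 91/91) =5953/5236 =1.14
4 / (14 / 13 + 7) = 52 / 105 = 0.50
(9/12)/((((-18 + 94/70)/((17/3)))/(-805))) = 478975/2332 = 205.39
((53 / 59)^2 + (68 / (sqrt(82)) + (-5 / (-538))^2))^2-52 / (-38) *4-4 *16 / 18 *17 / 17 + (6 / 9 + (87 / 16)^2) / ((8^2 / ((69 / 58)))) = 13823298757 *sqrt(82) / 10327434281 + 25160551205454112716079030559 / 422712476678918524699901952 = 71.64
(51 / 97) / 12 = 17 / 388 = 0.04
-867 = -867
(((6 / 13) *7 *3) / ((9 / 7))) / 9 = 98 / 117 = 0.84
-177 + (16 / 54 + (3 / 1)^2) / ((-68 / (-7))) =-323215 / 1836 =-176.04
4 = 4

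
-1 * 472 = -472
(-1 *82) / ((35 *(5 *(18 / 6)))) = -82 / 525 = -0.16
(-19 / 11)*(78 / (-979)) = 1482 / 10769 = 0.14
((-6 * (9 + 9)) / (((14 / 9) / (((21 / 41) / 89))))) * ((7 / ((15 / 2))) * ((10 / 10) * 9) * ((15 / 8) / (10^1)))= -45927 / 72980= -0.63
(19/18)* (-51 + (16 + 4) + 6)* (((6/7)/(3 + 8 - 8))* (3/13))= -475/273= -1.74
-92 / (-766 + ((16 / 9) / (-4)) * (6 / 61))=8418 / 70093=0.12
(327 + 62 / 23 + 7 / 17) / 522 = 0.63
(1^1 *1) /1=1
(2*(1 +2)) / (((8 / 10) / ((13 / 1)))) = 195 / 2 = 97.50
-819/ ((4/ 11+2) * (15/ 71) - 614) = 639639/ 479144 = 1.33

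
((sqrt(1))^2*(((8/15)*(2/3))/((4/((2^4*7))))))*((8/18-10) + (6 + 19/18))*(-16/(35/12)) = 136.53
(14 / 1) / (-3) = -14 / 3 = -4.67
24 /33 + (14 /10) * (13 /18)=1.74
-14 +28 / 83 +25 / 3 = -1327 / 249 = -5.33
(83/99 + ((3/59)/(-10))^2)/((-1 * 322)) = -28893191/11096731800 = -0.00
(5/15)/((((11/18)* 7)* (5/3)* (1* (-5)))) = -0.01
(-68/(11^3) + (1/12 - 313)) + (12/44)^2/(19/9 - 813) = -18240338275/58281828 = -312.97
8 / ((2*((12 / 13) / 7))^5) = 6240321451 / 995328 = 6269.61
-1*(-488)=488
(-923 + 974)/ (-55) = -51/ 55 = -0.93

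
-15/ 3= -5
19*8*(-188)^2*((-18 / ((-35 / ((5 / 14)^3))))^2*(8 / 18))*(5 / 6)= 6295650000 / 5764801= 1092.08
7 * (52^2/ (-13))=-1456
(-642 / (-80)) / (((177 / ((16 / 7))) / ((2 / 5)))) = 428 / 10325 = 0.04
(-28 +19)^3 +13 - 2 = -718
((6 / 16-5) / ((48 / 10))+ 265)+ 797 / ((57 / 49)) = 1154199 / 1216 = 949.18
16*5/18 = 40/9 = 4.44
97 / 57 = 1.70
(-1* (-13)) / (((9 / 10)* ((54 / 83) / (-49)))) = -264355 / 243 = -1087.88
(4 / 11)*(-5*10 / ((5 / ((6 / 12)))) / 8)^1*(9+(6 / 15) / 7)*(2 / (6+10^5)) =-317 / 7700462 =-0.00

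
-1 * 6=-6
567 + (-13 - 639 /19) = 9887 /19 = 520.37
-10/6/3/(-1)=5/9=0.56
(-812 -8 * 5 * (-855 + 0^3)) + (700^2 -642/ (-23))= 12038566/ 23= 523415.91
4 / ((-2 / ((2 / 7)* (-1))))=4 / 7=0.57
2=2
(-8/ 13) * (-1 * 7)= 4.31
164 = 164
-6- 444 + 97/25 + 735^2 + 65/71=958109137/1775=539779.80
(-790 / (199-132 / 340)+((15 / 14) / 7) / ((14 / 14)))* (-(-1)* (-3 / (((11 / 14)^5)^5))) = 4358089752514766409656658076631040 / 914557528681412497755089148691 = 4765.24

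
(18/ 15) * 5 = 6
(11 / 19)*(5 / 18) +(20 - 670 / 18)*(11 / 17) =-7095 / 646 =-10.98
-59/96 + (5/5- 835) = -80123/96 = -834.61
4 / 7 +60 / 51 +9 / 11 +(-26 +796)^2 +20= 776135639 / 1309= 592922.57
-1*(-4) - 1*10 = -6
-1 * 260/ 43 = -260/ 43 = -6.05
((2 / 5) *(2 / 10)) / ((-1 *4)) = -1 / 50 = -0.02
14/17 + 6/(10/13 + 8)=487/323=1.51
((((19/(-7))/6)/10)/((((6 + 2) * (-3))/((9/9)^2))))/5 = 19/50400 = 0.00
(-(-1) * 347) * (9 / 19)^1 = 3123 / 19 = 164.37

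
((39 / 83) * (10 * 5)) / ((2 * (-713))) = -975 / 59179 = -0.02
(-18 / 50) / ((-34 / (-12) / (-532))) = 28728 / 425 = 67.60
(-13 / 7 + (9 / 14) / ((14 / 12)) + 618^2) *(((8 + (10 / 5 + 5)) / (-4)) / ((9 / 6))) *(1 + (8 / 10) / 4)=-56142636 / 49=-1145768.08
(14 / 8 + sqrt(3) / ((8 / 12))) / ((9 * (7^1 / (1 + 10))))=11 / 36 + 11 * sqrt(3) / 42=0.76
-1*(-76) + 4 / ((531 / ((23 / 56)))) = 565007 / 7434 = 76.00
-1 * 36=-36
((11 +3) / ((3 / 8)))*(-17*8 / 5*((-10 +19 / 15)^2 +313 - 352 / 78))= -17142366976 / 43875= -390709.22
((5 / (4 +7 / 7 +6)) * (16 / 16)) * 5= 25 / 11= 2.27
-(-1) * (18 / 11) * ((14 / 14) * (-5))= -90 / 11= -8.18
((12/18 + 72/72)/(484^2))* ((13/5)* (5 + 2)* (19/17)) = 1729/11947056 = 0.00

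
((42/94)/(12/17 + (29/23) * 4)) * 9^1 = 73899/105656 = 0.70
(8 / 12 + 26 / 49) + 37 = 5615 / 147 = 38.20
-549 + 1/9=-4940/9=-548.89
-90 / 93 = -30 / 31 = -0.97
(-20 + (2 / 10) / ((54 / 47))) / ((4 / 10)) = -5353 / 108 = -49.56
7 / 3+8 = 31 / 3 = 10.33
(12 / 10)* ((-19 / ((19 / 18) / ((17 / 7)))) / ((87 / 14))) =-1224 / 145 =-8.44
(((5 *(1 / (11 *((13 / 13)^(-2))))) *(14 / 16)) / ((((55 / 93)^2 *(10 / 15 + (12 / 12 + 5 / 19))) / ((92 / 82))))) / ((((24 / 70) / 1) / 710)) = 13149273627 / 9604496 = 1369.07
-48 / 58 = -24 / 29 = -0.83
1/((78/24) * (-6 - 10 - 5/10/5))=-40/2093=-0.02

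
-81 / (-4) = 81 / 4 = 20.25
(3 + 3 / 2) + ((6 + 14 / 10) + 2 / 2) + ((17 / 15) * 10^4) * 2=680387 / 30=22679.57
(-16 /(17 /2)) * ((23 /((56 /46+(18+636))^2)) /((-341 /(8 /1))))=778688 /329131776325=0.00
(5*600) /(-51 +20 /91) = -273000 /4621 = -59.08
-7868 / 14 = -562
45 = 45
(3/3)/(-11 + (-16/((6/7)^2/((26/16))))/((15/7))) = -270/7429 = -0.04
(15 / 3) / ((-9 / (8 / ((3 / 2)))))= -80 / 27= -2.96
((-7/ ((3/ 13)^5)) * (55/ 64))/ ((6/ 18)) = -142947805/ 5184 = -27574.81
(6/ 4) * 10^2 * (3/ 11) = 450/ 11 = 40.91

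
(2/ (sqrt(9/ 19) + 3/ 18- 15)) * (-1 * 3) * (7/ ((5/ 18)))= 81648 * sqrt(19)/ 750875 + 7670376/ 750875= 10.69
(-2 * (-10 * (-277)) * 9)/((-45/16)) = 17728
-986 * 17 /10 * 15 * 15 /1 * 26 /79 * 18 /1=-176503860 /79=-2234226.08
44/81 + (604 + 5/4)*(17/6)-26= 1094743/648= 1689.42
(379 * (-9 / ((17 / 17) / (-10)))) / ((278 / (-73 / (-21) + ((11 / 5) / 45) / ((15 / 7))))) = 31329656 / 72975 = 429.32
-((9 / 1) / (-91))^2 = -81 / 8281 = -0.01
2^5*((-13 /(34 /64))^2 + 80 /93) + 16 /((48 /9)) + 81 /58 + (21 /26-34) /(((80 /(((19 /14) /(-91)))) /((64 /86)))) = 26635561736340073 /1387714204695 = 19193.84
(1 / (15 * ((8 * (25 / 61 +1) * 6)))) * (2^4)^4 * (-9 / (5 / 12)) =-1499136 / 1075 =-1394.55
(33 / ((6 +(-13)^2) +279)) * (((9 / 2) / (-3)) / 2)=-99 / 1816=-0.05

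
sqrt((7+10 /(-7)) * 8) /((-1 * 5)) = -2 * sqrt(546) /35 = -1.34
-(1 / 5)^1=-1 / 5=-0.20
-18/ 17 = -1.06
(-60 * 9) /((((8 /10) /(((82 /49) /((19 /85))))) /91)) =-61161750 /133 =-459862.78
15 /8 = 1.88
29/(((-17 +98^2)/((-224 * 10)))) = -64960/9587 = -6.78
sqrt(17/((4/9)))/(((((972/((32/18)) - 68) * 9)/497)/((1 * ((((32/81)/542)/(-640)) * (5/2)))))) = -497 * sqrt(17)/1008867960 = -0.00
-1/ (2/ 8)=-4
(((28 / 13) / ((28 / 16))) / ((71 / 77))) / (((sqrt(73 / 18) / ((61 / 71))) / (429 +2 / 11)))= 96761616*sqrt(146) / 4783909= 244.40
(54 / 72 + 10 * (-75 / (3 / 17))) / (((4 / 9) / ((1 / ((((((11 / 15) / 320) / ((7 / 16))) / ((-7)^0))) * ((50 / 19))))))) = -61036227 / 88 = -693593.49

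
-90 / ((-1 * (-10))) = -9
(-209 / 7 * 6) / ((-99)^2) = -38 / 2079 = -0.02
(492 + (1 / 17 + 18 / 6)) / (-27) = -8416 / 459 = -18.34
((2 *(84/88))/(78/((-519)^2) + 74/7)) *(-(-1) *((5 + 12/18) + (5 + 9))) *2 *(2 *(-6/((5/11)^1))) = -1557445302/8305525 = -187.52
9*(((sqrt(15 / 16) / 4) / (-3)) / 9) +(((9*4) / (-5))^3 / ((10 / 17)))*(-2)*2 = 1586304 / 625 - sqrt(15) / 48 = 2538.01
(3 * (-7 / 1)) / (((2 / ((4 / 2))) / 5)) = -105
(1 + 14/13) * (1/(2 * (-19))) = -27/494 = -0.05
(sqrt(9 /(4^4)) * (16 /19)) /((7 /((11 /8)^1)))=33 /1064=0.03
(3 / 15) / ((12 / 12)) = 1 / 5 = 0.20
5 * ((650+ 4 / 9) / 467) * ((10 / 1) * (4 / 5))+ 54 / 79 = 18725602 / 332037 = 56.40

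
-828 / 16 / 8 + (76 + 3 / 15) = 11157 / 160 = 69.73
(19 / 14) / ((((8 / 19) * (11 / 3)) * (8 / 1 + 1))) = 361 / 3696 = 0.10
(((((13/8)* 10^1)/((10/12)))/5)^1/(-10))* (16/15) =-52/125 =-0.42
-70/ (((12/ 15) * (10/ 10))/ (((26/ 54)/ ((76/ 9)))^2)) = -29575/ 103968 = -0.28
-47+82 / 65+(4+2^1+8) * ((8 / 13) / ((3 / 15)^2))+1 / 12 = 132389 / 780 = 169.73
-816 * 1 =-816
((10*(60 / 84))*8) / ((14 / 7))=200 / 7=28.57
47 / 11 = 4.27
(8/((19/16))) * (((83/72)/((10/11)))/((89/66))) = 160688/25365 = 6.34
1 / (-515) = -1 / 515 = -0.00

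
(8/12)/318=1/477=0.00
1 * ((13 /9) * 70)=910 /9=101.11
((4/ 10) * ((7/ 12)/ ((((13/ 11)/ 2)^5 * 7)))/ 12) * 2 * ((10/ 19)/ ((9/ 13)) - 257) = -56454173336/ 2857099635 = -19.76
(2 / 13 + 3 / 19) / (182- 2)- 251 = -11159383 / 44460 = -251.00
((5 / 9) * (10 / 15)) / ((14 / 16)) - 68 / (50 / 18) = -113668 / 4725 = -24.06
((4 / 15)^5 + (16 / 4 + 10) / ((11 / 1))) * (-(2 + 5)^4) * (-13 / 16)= 166092394741 / 66825000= 2485.48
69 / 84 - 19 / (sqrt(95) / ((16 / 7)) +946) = 2128 *sqrt(95) / 229093841 +5140320711 / 6414627548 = 0.80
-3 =-3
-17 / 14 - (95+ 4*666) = -38643 / 14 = -2760.21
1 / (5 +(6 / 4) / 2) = 4 / 23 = 0.17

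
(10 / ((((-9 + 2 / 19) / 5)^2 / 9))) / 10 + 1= 109786 / 28561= 3.84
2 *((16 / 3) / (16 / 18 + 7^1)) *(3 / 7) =0.58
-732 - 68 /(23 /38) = -19420 /23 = -844.35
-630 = -630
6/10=3/5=0.60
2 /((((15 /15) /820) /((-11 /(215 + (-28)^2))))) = -18040 /999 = -18.06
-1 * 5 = -5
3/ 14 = 0.21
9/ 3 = 3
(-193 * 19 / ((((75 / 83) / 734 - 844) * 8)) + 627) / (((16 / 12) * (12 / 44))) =1419751055041 / 822689488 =1725.74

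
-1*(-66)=66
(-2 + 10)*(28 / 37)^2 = 6272 / 1369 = 4.58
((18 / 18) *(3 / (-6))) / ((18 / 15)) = -5 / 12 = -0.42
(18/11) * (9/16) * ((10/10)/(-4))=-81/352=-0.23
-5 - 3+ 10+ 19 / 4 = 27 / 4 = 6.75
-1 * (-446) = 446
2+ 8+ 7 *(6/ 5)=92/ 5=18.40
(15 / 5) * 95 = 285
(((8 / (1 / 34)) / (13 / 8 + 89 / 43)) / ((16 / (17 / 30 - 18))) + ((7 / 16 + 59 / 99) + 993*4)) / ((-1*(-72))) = 39186381119 / 724775040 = 54.07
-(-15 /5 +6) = -3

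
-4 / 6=-2 / 3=-0.67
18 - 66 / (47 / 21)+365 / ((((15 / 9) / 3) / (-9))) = -278451 / 47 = -5924.49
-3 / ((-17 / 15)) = 45 / 17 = 2.65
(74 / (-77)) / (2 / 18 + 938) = -666 / 650111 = -0.00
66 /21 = 22 /7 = 3.14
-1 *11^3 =-1331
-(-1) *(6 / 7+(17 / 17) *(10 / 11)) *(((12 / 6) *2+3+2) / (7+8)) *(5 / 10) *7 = 204 / 55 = 3.71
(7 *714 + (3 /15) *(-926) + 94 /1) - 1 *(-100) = 25034 /5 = 5006.80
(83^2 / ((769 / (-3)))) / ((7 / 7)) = -20667 / 769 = -26.88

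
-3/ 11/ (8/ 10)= -15/ 44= -0.34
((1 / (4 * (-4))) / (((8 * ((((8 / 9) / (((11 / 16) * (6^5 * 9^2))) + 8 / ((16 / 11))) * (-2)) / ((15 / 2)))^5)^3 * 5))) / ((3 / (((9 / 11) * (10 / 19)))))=86785005729691174448330741924636730952273640587491760052028355847668172114488216927542187812669320523 / 7741113474279335482445042555589388734494562030276452303239343638811814595903654842460826452414012097684307968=0.00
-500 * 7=-3500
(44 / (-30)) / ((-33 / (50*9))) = 20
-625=-625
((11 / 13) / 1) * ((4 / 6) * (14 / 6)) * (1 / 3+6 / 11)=406 / 351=1.16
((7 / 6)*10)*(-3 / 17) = -35 / 17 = -2.06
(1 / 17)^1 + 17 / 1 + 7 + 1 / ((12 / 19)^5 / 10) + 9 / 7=1848517561 / 14805504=124.85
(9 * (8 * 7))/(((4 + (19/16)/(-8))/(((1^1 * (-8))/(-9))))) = 57344/493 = 116.32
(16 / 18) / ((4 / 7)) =14 / 9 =1.56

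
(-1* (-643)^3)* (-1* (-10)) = 2658477070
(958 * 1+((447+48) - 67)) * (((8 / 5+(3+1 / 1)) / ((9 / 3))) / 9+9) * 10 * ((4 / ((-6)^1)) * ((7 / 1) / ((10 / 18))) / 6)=-2679908 / 15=-178660.53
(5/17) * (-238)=-70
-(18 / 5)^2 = -324 / 25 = -12.96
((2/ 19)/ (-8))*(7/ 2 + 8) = -23/ 152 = -0.15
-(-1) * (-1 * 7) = -7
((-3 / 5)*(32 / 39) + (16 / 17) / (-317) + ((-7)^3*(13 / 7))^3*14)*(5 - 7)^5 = 40561859025182656 / 350285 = 115796734159.85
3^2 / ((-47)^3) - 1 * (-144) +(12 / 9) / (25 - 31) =134346881 / 934407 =143.78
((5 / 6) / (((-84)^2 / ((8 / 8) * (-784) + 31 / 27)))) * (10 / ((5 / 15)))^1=-528425 / 190512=-2.77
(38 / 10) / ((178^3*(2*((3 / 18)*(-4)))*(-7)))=57 / 789565280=0.00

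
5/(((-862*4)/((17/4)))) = -85/13792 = -0.01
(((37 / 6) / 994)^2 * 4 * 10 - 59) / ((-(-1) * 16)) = -3.69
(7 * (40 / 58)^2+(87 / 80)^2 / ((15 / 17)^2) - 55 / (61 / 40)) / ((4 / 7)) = -1793647402757 / 32832640000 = -54.63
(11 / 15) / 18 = 11 / 270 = 0.04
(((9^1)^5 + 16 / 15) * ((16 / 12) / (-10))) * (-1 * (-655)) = -232066762 / 45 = -5157039.16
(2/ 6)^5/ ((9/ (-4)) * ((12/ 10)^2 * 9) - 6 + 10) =-25/ 152847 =-0.00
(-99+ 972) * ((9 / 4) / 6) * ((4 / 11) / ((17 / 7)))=18333 / 374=49.02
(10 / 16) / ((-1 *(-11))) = 5 / 88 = 0.06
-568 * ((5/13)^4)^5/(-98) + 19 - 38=-17693621247329673691586231/931243224969159172501249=-19.00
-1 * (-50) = 50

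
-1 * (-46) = 46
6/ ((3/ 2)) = 4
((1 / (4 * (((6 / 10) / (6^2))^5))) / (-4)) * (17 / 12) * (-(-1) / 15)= -4590000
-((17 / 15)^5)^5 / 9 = -5770627412348402378939569991057 / 2272605146463811397552490234375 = -2.54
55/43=1.28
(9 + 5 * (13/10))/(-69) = -31/138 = -0.22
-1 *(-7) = 7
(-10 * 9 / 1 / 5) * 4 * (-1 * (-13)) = -936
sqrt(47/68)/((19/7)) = 7 * sqrt(799)/646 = 0.31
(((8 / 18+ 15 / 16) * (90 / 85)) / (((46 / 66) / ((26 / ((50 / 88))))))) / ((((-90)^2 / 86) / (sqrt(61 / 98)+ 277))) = 13460161 * sqrt(122) / 184747500+ 3728464597 / 13196250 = 283.34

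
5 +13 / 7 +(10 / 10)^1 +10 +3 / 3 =132 / 7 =18.86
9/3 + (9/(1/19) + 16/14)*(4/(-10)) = -461/7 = -65.86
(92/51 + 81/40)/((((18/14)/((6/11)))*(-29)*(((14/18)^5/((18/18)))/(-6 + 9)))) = -153743913/260412460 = -0.59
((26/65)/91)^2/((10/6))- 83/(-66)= 85916167/68318250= 1.26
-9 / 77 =-0.12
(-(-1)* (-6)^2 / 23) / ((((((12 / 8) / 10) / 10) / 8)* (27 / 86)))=2658.94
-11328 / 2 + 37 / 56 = -317147 / 56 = -5663.34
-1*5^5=-3125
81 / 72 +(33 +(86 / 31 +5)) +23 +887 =236071 / 248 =951.90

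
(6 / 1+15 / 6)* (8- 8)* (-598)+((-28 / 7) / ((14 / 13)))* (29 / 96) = -377 / 336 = -1.12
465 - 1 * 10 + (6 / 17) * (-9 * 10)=7195 / 17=423.24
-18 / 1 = -18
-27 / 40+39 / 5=57 / 8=7.12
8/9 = 0.89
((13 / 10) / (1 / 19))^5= 919358226007 / 100000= 9193582.26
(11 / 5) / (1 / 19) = 209 / 5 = 41.80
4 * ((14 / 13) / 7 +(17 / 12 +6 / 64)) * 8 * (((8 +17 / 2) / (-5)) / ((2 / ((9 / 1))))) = -205623 / 260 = -790.86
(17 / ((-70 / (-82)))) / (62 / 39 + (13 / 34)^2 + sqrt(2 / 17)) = 2459301137124 / 206009007155 -83335249296 * sqrt(34) / 206009007155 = 9.58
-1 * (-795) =795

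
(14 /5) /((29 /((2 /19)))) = 28 /2755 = 0.01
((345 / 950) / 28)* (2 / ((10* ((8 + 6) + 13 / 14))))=69 / 397100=0.00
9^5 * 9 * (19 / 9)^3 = 5000211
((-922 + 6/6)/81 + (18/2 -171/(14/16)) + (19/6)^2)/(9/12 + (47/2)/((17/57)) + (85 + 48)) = -2413235/2731617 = -0.88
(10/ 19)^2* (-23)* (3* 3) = -20700/ 361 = -57.34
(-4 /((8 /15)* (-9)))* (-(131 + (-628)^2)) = -657525 /2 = -328762.50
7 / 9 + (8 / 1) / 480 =143 / 180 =0.79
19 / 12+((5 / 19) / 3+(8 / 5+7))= 3903 / 380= 10.27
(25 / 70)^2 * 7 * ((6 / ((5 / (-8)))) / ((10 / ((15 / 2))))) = -45 / 7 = -6.43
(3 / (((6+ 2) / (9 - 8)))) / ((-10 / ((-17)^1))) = 51 / 80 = 0.64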